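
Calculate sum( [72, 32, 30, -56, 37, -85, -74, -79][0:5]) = 115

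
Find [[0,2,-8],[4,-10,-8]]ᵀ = [[0, 4], [2, -10], [-8, -8]]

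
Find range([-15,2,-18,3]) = 21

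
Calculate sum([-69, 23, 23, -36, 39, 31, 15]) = (-69) + 23 + 23 + (-36) + 39 + 31 + 15
= 26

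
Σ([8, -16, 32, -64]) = 8 + -16 + 32 + -64
= -40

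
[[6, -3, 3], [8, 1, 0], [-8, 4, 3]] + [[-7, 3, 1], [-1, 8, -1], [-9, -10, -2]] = [[-1, 0, 4], [7, 9, -1], [-17, -6, 1]]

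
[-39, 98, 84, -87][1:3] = [98, 84]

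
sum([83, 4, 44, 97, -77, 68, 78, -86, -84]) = 83 + 4 + 44 + 97 + (-77) + 68 + 78 + (-86) + (-84)
= 127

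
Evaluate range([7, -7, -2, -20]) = 27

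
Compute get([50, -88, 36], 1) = -88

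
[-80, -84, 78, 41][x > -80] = [78, 41]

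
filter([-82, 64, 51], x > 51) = [64]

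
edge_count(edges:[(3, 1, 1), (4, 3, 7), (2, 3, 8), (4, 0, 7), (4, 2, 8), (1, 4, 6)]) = 6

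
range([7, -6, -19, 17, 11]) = 36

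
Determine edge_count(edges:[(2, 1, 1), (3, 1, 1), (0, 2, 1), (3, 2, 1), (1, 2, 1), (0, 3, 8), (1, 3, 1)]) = 7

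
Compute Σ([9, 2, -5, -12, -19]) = 9 + 2 + (-5) + (-12) + (-19)
= -25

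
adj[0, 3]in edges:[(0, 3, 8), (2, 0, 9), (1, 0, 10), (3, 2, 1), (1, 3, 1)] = 8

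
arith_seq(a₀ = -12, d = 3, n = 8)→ [-12, -9, -6, -3, 0, 3, 6, 9]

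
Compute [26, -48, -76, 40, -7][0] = 26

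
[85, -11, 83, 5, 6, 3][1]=-11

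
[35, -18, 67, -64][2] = 67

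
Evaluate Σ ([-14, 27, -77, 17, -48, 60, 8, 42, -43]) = -28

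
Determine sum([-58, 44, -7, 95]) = 74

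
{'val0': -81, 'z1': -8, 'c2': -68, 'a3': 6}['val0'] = -81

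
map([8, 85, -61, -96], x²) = (8)²=64, (85)²=7225, (-61)²=3721, (-96)²=9216
= [64, 7225, 3721, 9216]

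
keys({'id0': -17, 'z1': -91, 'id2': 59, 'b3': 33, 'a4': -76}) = ['id0', 'z1', 'id2', 'b3', 'a4']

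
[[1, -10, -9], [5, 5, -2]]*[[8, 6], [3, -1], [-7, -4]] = [[41, 52], [69, 33]]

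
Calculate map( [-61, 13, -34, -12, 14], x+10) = [-51, 23, -24, -2, 24]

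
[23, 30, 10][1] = 30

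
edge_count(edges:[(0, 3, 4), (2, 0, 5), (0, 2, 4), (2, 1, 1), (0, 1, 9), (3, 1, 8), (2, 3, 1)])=7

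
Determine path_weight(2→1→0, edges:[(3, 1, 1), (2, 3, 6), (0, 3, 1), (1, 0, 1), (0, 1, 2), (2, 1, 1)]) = w(2→1)=1 + w(1→0)=1
= 2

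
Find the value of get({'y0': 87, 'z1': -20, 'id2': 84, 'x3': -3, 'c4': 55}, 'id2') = 84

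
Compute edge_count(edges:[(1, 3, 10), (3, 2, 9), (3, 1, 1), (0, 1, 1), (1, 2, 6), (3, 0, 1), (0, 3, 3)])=7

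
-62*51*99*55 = -17217090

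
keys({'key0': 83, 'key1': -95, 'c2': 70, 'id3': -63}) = ['key0', 'key1', 'c2', 'id3']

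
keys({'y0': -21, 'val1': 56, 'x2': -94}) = ['y0', 'val1', 'x2']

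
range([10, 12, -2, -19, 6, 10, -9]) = 31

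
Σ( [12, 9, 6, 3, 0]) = 30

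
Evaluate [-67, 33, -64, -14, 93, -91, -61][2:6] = [-64, -14, 93, -91]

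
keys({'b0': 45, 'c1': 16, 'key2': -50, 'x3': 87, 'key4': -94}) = ['b0', 'c1', 'key2', 'x3', 'key4']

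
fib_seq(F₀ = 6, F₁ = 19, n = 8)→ F_2 = F_1 + F_0 = 25
F_3 = F_2 + F_1 = 44
F_4 = F_3 + F_2 = 69
...
= [6, 19, 25, 44, 69, 113, 182, 295]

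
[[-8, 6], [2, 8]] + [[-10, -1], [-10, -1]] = [[-18, 5], [-8, 7]]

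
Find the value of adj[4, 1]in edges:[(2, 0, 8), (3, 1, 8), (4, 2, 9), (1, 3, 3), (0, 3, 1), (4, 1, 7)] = 7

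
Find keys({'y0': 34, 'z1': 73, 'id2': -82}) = ['y0', 'z1', 'id2']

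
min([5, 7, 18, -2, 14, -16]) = -16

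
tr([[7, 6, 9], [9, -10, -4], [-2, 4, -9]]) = -12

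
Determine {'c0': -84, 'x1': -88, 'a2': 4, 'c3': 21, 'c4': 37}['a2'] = 4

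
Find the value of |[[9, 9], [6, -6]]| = -108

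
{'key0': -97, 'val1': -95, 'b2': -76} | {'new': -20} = {'key0': -97, 'val1': -95, 'b2': -76, 'new': -20}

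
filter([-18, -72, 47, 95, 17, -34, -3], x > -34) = [-18, 47, 95, 17, -3]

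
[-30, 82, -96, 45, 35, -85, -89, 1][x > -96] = keep x where x > -96: -30✓, 82✓, -96✗, 45✓, 35✓, -85✓, -89✓, 1✓
= [-30, 82, 45, 35, -85, -89, 1]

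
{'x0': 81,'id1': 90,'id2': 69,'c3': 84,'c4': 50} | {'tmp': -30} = {'x0': 81, 'id1': 90, 'id2': 69, 'c3': 84, 'c4': 50, 'tmp': -30}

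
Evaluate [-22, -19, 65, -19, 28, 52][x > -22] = keep x where x > -22: -22✗, -19✓, 65✓, -19✓, 28✓, 52✓
= [-19, 65, -19, 28, 52]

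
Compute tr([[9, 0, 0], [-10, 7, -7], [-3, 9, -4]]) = diagonal: 9 + 7 + (-4)
= 12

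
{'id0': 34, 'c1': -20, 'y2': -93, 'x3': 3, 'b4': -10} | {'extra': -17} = {'id0': 34, 'c1': -20, 'y2': -93, 'x3': 3, 'b4': -10, 'extra': -17}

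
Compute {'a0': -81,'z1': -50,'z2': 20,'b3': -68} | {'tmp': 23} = {'a0': -81, 'z1': -50, 'z2': 20, 'b3': -68, 'tmp': 23}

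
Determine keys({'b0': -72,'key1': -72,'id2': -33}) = ['b0', 'key1', 'id2']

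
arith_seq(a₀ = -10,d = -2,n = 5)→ [-10, -12, -14, -16, -18]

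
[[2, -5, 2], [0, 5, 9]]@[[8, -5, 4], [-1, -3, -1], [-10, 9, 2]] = C[0][0] = (2)*(8) + (-5)*(-1) + (2)*(-10) = 1
C[0][1] = (2)*(-5) + (-5)*(-3) + (2)*(9) = 23
C[0][2] = (2)*(4) + (-5)*(-1) + (2)*(2) = 17
C[1][0] = (0)*(8) + (5)*(-1) + (9)*(-10) = -95
C[1][1] = (0)*(-5) + (5)*(-3) + (9)*(9) = 66
C[1][2] = (0)*(4) + (5)*(-1) + (9)*(2) = 13
= [[1, 23, 17], [-95, 66, 13]]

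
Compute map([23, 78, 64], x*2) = [46, 156, 128]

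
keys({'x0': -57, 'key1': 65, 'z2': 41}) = ['x0', 'key1', 'z2']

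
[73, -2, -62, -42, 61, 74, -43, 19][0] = 73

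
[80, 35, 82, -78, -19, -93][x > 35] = [80, 82]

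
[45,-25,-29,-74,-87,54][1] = -25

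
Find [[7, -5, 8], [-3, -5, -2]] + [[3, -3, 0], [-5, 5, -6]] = [[10, -8, 8], [-8, 0, -8]]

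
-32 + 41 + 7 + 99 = 115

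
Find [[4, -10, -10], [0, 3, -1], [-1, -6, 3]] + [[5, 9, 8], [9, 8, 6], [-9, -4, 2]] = [[9, -1, -2], [9, 11, 5], [-10, -10, 5]]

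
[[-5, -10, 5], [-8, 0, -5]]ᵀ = [[-5, -8], [-10, 0], [5, -5]]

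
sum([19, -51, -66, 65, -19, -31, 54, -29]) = 19 + (-51) + (-66) + 65 + (-19) + (-31) + 54 + (-29)
= -58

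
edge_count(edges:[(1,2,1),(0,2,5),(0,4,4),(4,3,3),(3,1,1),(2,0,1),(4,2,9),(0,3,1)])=8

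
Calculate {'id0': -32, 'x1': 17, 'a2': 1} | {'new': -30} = {'id0': -32, 'x1': 17, 'a2': 1, 'new': -30}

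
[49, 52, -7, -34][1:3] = [52, -7]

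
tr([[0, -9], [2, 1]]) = 1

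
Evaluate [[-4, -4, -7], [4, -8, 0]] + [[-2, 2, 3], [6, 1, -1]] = [[-6, -2, -4], [10, -7, -1]]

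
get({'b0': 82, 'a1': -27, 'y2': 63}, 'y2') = 63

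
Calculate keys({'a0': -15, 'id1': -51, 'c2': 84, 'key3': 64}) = ['a0', 'id1', 'c2', 'key3']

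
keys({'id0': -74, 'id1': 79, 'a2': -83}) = ['id0', 'id1', 'a2']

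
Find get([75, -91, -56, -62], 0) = 75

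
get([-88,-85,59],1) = -85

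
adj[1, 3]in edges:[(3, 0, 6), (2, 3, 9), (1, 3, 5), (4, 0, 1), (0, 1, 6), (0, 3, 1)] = 5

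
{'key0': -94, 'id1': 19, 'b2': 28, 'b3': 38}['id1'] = 19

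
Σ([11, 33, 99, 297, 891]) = 11 + 33 + 99 + 297 + 891
= 1331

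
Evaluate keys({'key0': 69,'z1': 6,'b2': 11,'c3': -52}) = ['key0', 'z1', 'b2', 'c3']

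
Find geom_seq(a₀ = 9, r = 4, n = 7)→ a_0 = 9*4^0 = 9
a_1 = 9*4^1 = 36
a_2 = 9*4^2 = 144
...
= [9, 36, 144, 576, 2304, 9216, 36864]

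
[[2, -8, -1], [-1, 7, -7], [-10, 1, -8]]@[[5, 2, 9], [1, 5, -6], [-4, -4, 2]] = [[6, -32, 64], [30, 61, -65], [-17, 17, -112]]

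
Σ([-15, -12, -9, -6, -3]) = -45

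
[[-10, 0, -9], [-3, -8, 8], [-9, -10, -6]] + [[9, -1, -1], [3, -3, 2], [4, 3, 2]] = [[-1, -1, -10], [0, -11, 10], [-5, -7, -4]]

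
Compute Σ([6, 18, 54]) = 78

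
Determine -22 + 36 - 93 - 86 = -165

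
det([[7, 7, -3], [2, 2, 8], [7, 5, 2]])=(1)*(7)*det([[2, 8], [5, 2]]) + (-1)*(7)*det([[2, 8], [7, 2]]) + (1)*(-3)*det([[2, 2], [7, 5]])
= -252 + 364 + 12
= 124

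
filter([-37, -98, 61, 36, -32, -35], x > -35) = [61, 36, -32]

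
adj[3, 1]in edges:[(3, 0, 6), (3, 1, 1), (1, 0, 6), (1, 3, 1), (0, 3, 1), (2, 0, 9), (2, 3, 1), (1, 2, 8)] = 1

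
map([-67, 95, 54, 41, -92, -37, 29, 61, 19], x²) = (-67)²=4489, (95)²=9025, (54)²=2916, (41)²=1681, (-92)²=8464, (-37)²=1369, (29)²=841, (61)²=3721, (19)²=361
= [4489, 9025, 2916, 1681, 8464, 1369, 841, 3721, 361]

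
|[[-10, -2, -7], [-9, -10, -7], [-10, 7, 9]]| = (1)*(-10)*det([[-10, -7], [7, 9]]) + (-1)*(-2)*det([[-9, -7], [-10, 9]]) + (1)*(-7)*det([[-9, -10], [-10, 7]])
= 410 + -302 + 1141
= 1249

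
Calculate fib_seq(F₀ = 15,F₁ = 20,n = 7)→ [15, 20, 35, 55, 90, 145, 235]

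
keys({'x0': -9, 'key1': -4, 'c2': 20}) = ['x0', 'key1', 'c2']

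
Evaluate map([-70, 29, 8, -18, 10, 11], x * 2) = [-140, 58, 16, -36, 20, 22]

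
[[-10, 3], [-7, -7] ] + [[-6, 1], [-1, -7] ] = [[-16, 4], [-8, -14]]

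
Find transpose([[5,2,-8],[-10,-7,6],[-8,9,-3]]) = [[5, -10, -8], [2, -7, 9], [-8, 6, -3]]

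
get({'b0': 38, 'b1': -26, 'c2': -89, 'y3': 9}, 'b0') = 38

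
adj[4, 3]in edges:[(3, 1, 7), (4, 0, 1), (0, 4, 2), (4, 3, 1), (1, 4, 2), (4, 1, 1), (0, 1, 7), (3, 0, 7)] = 1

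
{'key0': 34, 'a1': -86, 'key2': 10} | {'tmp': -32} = {'key0': 34, 'a1': -86, 'key2': 10, 'tmp': -32}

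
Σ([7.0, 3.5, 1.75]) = 7.0 + 3.5 + 1.75
= 12.25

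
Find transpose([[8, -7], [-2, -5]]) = [[8, -2], [-7, -5]]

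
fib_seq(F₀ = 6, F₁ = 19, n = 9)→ F_2 = F_1 + F_0 = 25
F_3 = F_2 + F_1 = 44
F_4 = F_3 + F_2 = 69
...
= [6, 19, 25, 44, 69, 113, 182, 295, 477]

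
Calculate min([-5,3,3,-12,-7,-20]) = -20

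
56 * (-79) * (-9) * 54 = 2150064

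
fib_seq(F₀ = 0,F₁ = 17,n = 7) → [0, 17, 17, 34, 51, 85, 136]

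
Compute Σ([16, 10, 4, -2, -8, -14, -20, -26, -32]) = -72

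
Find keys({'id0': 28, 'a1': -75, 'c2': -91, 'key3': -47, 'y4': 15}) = ['id0', 'a1', 'c2', 'key3', 'y4']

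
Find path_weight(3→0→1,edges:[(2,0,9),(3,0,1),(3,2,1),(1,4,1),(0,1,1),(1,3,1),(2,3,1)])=2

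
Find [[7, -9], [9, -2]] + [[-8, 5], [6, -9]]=[[-1, -4], [15, -11]]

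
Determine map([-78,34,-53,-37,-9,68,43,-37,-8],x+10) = -78+10=-68, 34+10=44, -53+10=-43, -37+10=-27, -9+10=1, 68+10=78, 43+10=53, -37+10=-27, -8+10=2
= [-68, 44, -43, -27, 1, 78, 53, -27, 2]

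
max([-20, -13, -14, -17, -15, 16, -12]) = 16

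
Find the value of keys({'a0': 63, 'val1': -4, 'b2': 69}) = ['a0', 'val1', 'b2']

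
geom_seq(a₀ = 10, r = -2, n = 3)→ [10, -20, 40]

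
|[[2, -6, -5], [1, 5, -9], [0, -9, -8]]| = (1)*(2)*det([[5, -9], [-9, -8]]) + (-1)*(-6)*det([[1, -9], [0, -8]]) + (1)*(-5)*det([[1, 5], [0, -9]])
= -242 + -48 + 45
= -245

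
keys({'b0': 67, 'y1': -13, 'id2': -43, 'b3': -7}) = ['b0', 'y1', 'id2', 'b3']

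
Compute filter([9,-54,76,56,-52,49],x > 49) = keep x where x > 49: 9✗, -54✗, 76✓, 56✓, -52✗, 49✗
= [76, 56]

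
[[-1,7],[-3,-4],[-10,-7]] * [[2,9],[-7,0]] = C[0][0] = (-1)*(2) + (7)*(-7) = -51
C[0][1] = (-1)*(9) + (7)*(0) = -9
C[1][0] = (-3)*(2) + (-4)*(-7) = 22
C[1][1] = (-3)*(9) + (-4)*(0) = -27
C[2][0] = (-10)*(2) + (-7)*(-7) = 29
C[2][1] = (-10)*(9) + (-7)*(0) = -90
= [[-51, -9], [22, -27], [29, -90]]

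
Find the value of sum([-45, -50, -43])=-138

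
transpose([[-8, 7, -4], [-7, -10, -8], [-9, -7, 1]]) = [[-8, -7, -9], [7, -10, -7], [-4, -8, 1]]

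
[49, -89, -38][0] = 49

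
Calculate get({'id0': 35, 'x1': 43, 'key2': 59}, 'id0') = 35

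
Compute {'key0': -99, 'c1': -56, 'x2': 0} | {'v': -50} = {'key0': -99, 'c1': -56, 'x2': 0, 'v': -50}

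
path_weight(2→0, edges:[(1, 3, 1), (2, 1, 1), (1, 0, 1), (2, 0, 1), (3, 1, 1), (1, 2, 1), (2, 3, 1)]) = 1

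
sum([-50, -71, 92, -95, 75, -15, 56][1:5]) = 1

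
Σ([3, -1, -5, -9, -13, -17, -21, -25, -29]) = -117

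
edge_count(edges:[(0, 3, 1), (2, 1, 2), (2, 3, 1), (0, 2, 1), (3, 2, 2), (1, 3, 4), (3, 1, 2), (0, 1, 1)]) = 8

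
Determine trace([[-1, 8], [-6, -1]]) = diagonal: (-1) + (-1)
= -2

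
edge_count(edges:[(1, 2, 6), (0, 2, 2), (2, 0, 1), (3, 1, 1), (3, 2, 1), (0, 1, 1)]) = 6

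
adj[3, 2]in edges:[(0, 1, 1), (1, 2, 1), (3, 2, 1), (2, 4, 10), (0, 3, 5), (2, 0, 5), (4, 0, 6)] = 1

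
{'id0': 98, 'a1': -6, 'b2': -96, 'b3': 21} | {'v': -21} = {'id0': 98, 'a1': -6, 'b2': -96, 'b3': 21, 'v': -21}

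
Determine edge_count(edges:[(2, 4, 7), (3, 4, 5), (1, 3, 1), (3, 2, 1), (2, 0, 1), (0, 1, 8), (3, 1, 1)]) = 7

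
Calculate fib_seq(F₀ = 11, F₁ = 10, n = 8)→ F_2 = F_1 + F_0 = 21
F_3 = F_2 + F_1 = 31
F_4 = F_3 + F_2 = 52
...
= [11, 10, 21, 31, 52, 83, 135, 218]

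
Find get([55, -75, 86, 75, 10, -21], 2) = 86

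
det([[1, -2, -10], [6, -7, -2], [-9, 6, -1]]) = (1)*(1)*det([[-7, -2], [6, -1]]) + (-1)*(-2)*det([[6, -2], [-9, -1]]) + (1)*(-10)*det([[6, -7], [-9, 6]])
= 19 + -48 + 270
= 241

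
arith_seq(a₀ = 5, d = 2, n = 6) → a_0 = 5 + 0*2 = 5
a_1 = 5 + 1*2 = 7
a_2 = 5 + 2*2 = 9
...
= [5, 7, 9, 11, 13, 15]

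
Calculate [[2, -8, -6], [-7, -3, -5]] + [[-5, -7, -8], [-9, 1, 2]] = [[-3, -15, -14], [-16, -2, -3]]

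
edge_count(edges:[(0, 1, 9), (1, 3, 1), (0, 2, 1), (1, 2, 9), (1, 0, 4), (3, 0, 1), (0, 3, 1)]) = 7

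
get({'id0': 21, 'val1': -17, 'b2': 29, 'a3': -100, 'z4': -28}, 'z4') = -28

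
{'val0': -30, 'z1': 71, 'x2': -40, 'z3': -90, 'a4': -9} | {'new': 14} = {'val0': -30, 'z1': 71, 'x2': -40, 'z3': -90, 'a4': -9, 'new': 14}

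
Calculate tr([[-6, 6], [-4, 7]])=1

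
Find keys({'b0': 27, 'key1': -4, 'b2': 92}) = ['b0', 'key1', 'b2']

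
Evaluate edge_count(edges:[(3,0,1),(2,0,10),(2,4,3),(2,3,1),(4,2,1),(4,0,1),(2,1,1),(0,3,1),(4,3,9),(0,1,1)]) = 10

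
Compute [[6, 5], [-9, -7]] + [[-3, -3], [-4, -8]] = [[3, 2], [-13, -15]]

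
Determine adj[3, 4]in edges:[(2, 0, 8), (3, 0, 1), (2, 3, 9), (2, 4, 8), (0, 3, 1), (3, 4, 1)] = 1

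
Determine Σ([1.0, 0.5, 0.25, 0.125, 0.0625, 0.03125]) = 1.0 + 0.5 + 0.25 + 0.125 + 0.0625 + 0.03125
= 1.96875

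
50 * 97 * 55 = 266750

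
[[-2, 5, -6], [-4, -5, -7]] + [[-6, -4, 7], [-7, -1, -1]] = [[-8, 1, 1], [-11, -6, -8]]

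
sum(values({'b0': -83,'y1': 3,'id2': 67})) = -13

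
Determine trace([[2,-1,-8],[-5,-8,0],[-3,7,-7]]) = diagonal: 2 + (-8) + (-7)
= -13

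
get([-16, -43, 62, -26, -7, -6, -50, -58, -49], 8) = -49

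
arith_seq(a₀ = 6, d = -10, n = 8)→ [6, -4, -14, -24, -34, -44, -54, -64]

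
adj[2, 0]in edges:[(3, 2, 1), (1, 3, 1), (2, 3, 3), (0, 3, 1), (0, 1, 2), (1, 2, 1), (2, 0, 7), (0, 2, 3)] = 7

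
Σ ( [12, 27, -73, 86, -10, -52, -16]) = -26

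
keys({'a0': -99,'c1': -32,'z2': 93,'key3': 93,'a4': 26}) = ['a0', 'c1', 'z2', 'key3', 'a4']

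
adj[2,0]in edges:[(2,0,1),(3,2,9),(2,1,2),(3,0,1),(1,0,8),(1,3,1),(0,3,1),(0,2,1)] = 1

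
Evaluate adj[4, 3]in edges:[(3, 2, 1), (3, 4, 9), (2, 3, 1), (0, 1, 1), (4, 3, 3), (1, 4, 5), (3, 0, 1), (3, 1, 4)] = 3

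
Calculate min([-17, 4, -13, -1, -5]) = -17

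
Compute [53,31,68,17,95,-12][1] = 31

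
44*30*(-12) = -15840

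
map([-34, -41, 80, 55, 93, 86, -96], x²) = [1156, 1681, 6400, 3025, 8649, 7396, 9216]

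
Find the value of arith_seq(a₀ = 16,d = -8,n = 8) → a_0 = 16 + 0*-8 = 16
a_1 = 16 + 1*-8 = 8
a_2 = 16 + 2*-8 = 0
...
= [16, 8, 0, -8, -16, -24, -32, -40]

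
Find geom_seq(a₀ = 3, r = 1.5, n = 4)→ a_0 = 3*1.5^0 = 3.0
a_1 = 3*1.5^1 = 4.5
a_2 = 3*1.5^2 = 6.75
...
= [3.0, 4.5, 6.75, 10.125]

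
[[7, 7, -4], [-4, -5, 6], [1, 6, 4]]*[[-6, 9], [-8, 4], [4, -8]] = [[-114, 123], [88, -104], [-38, 1]]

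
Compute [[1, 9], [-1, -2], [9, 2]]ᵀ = [[1, -1, 9], [9, -2, 2]]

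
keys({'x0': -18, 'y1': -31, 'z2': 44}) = ['x0', 'y1', 'z2']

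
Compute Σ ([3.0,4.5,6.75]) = 14.25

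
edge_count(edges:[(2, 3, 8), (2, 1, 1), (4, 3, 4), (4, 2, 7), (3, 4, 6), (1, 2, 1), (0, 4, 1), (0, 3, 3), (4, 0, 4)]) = 9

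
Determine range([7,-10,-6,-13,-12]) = 20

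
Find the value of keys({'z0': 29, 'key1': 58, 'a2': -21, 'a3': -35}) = ['z0', 'key1', 'a2', 'a3']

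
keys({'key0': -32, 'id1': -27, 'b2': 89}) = ['key0', 'id1', 'b2']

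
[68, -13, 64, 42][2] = 64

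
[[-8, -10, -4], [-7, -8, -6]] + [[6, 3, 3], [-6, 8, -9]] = [[-2, -7, -1], [-13, 0, -15]]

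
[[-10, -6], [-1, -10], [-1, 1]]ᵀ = [[-10, -1, -1], [-6, -10, 1]]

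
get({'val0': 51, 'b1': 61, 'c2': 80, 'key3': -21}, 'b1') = 61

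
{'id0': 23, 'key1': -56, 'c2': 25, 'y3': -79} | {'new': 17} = {'id0': 23, 'key1': -56, 'c2': 25, 'y3': -79, 'new': 17}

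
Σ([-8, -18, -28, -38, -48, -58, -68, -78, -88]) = -432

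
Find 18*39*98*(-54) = -3714984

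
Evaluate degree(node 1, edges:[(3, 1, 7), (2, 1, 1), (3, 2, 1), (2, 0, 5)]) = 2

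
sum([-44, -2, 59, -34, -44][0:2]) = -46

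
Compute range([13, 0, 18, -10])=28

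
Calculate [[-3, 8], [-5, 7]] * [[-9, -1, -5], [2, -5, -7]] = [[43, -37, -41], [59, -30, -24]]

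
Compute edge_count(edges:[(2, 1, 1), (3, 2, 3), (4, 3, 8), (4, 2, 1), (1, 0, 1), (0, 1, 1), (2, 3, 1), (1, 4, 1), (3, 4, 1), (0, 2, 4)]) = 10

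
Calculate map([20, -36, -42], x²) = (20)²=400, (-36)²=1296, (-42)²=1764
= [400, 1296, 1764]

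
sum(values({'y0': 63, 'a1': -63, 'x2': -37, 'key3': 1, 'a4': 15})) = 63 + (-63) + (-37) + 1 + 15
= -21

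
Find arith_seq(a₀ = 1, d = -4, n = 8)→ [1, -3, -7, -11, -15, -19, -23, -27]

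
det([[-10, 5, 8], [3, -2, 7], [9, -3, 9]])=(1)*(-10)*det([[-2, 7], [-3, 9]]) + (-1)*(5)*det([[3, 7], [9, 9]]) + (1)*(8)*det([[3, -2], [9, -3]])
= -30 + 180 + 72
= 222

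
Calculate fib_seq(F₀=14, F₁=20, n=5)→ [14, 20, 34, 54, 88]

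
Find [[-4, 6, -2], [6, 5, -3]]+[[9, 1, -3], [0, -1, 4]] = [[5, 7, -5], [6, 4, 1]]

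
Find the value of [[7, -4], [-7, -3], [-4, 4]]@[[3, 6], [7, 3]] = C[0][0] = (7)*(3) + (-4)*(7) = -7
C[0][1] = (7)*(6) + (-4)*(3) = 30
C[1][0] = (-7)*(3) + (-3)*(7) = -42
C[1][1] = (-7)*(6) + (-3)*(3) = -51
C[2][0] = (-4)*(3) + (4)*(7) = 16
C[2][1] = (-4)*(6) + (4)*(3) = -12
= [[-7, 30], [-42, -51], [16, -12]]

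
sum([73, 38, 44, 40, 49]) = 73 + 38 + 44 + 40 + 49
= 244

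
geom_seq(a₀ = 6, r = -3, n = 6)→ a_0 = 6*(-3)^0 = 6
a_1 = 6*(-3)^1 = -18
a_2 = 6*(-3)^2 = 54
...
= [6, -18, 54, -162, 486, -1458]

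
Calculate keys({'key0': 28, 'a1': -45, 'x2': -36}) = ['key0', 'a1', 'x2']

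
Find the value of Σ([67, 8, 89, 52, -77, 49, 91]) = 67 + 8 + 89 + 52 + (-77) + 49 + 91
= 279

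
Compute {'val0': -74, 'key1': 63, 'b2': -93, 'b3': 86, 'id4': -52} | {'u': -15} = {'val0': -74, 'key1': 63, 'b2': -93, 'b3': 86, 'id4': -52, 'u': -15}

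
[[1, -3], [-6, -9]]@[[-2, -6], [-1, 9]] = [[1, -33], [21, -45]]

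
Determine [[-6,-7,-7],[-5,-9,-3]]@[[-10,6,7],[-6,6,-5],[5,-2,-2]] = [[67, -64, 7], [89, -78, 16]]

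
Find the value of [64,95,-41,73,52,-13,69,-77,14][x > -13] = [64, 95, 73, 52, 69, 14]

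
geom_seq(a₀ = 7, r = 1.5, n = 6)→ [7.0, 10.5, 15.75, 23.625, 35.4375, 53.15625]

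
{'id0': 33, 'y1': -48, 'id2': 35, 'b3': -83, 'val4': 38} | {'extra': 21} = {'id0': 33, 'y1': -48, 'id2': 35, 'b3': -83, 'val4': 38, 'extra': 21}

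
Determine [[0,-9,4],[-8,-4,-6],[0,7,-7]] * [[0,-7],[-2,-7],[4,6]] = [[34, 87], [-16, 48], [-42, -91]]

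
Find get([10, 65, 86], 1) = 65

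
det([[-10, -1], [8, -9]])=(-10)*(-9) - (-1)*(8)
= 98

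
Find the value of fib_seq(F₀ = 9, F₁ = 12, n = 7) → F_2 = F_1 + F_0 = 21
F_3 = F_2 + F_1 = 33
F_4 = F_3 + F_2 = 54
...
= [9, 12, 21, 33, 54, 87, 141]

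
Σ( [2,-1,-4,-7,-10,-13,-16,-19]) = 2 + (-1) + (-4) + (-7) + (-10) + (-13) + (-16) + (-19)
= -68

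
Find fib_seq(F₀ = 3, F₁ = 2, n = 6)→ [3, 2, 5, 7, 12, 19]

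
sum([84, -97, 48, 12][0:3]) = slice → [84, -97, 48]
84 + (-97) + 48
= 35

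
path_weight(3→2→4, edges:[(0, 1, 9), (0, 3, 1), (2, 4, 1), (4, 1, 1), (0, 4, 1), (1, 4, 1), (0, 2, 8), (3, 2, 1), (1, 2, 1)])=2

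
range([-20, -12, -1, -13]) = 19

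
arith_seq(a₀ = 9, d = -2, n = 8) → a_0 = 9 + 0*-2 = 9
a_1 = 9 + 1*-2 = 7
a_2 = 9 + 2*-2 = 5
...
= [9, 7, 5, 3, 1, -1, -3, -5]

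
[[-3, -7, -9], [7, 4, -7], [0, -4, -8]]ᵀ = [[-3, 7, 0], [-7, 4, -4], [-9, -7, -8]]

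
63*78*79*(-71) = -27562626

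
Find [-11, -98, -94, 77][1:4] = [-98, -94, 77]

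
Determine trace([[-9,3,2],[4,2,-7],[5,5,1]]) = -6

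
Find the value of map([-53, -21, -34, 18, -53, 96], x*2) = -53*2=-106, -21*2=-42, -34*2=-68, 18*2=36, -53*2=-106, 96*2=192
= [-106, -42, -68, 36, -106, 192]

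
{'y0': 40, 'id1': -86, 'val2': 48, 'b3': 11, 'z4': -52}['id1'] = -86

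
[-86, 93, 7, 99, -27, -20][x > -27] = [93, 7, 99, -20]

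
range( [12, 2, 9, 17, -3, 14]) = 20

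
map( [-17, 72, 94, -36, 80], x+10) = [-7, 82, 104, -26, 90]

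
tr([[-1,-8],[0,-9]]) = -10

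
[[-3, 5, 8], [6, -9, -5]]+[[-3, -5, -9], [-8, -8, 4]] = [[-6, 0, -1], [-2, -17, -1]]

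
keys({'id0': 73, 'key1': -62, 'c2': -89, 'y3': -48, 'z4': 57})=['id0', 'key1', 'c2', 'y3', 'z4']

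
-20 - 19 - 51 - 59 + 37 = -112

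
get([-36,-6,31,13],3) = 13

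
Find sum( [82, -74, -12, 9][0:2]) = 8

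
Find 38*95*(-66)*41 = -9768660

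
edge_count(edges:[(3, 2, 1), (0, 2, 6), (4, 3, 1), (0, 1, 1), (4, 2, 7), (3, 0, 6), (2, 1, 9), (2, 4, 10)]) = 8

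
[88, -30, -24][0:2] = [88, -30]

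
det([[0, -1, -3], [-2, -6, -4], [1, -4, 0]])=(1)*(0)*det([[-6, -4], [-4, 0]]) + (-1)*(-1)*det([[-2, -4], [1, 0]]) + (1)*(-3)*det([[-2, -6], [1, -4]])
= 0 + 4 + -42
= -38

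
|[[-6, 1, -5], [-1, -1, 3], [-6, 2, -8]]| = (1)*(-6)*det([[-1, 3], [2, -8]]) + (-1)*(1)*det([[-1, 3], [-6, -8]]) + (1)*(-5)*det([[-1, -1], [-6, 2]])
= -12 + -26 + 40
= 2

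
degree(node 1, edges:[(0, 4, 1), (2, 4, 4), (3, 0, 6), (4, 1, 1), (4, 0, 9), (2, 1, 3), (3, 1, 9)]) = 3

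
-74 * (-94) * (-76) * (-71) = 37534576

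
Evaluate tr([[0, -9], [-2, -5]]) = diagonal: 0 + (-5)
= -5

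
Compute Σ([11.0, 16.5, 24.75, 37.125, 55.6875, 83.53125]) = 11.0 + 16.5 + 24.75 + 37.125 + 55.6875 + 83.53125
= 228.59375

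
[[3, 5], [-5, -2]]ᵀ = [[3, -5], [5, -2]]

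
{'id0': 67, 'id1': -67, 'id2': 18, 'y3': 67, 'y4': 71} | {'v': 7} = {'id0': 67, 'id1': -67, 'id2': 18, 'y3': 67, 'y4': 71, 'v': 7}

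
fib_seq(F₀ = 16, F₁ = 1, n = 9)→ F_2 = F_1 + F_0 = 17
F_3 = F_2 + F_1 = 18
F_4 = F_3 + F_2 = 35
...
= [16, 1, 17, 18, 35, 53, 88, 141, 229]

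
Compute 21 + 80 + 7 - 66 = 42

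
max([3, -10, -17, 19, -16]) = 19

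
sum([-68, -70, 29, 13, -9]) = -105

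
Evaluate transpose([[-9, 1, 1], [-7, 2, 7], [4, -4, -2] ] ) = [[-9, -7, 4], [1, 2, -4], [1, 7, -2]]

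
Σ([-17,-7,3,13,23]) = (-17) + (-7) + 3 + 13 + 23
= 15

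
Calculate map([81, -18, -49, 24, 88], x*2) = [162, -36, -98, 48, 176]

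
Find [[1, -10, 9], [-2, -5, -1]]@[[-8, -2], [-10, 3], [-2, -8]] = [[74, -104], [68, -3]]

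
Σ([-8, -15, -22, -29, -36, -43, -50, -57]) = -260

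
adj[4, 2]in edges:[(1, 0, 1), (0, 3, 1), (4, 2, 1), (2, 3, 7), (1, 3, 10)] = 1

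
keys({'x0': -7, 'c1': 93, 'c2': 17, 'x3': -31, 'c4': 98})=['x0', 'c1', 'c2', 'x3', 'c4']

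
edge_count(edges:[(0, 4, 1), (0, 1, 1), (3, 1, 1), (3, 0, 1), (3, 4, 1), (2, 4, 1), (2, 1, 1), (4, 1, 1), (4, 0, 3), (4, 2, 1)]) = 10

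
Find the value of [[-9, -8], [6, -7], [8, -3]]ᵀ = [[-9, 6, 8], [-8, -7, -3]]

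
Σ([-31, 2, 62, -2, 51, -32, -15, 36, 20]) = (-31) + 2 + 62 + (-2) + 51 + (-32) + (-15) + 36 + 20
= 91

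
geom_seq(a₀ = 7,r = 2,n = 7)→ [7, 14, 28, 56, 112, 224, 448]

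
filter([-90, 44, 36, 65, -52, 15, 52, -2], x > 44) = keep x where x > 44: -90✗, 44✗, 36✗, 65✓, -52✗, 15✗, 52✓, -2✗
= [65, 52]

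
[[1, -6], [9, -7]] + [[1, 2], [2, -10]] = [[2, -4], [11, -17]]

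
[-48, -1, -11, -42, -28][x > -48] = [-1, -11, -42, -28]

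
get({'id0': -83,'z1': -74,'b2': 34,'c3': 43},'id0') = -83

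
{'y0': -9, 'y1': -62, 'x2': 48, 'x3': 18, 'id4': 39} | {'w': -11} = {'y0': -9, 'y1': -62, 'x2': 48, 'x3': 18, 'id4': 39, 'w': -11}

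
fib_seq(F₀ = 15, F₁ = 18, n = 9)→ F_2 = F_1 + F_0 = 33
F_3 = F_2 + F_1 = 51
F_4 = F_3 + F_2 = 84
...
= [15, 18, 33, 51, 84, 135, 219, 354, 573]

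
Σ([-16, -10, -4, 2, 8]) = -20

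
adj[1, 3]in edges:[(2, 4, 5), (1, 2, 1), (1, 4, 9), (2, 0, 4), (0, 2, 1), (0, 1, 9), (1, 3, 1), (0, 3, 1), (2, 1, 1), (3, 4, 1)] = 1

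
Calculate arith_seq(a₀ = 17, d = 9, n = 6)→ a_0 = 17 + 0*9 = 17
a_1 = 17 + 1*9 = 26
a_2 = 17 + 2*9 = 35
...
= [17, 26, 35, 44, 53, 62]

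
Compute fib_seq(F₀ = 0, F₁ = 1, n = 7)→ F_2 = F_1 + F_0 = 1
F_3 = F_2 + F_1 = 2
F_4 = F_3 + F_2 = 3
...
= [0, 1, 1, 2, 3, 5, 8]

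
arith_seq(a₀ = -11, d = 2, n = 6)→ a_0 = -11 + 0*2 = -11
a_1 = -11 + 1*2 = -9
a_2 = -11 + 2*2 = -7
...
= [-11, -9, -7, -5, -3, -1]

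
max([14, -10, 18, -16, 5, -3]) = 18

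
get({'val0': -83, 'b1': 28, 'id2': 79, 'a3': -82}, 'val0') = -83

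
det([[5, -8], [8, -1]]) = 59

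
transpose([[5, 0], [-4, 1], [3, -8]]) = [[5, -4, 3], [0, 1, -8]]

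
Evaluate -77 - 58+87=-48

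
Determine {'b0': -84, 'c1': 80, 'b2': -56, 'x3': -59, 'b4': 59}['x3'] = -59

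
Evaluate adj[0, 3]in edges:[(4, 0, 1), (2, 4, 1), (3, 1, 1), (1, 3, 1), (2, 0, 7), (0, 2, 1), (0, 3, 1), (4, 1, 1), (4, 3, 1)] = 1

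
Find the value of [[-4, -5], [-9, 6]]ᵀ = [[-4, -9], [-5, 6]]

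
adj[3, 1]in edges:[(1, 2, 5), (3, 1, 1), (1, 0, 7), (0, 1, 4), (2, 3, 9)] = 1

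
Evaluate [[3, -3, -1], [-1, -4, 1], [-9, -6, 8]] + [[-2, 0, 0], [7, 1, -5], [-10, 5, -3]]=[[1, -3, -1], [6, -3, -4], [-19, -1, 5]]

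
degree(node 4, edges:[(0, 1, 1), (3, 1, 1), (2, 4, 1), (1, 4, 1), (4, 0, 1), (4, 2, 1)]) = 4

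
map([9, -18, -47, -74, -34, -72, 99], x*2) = [18, -36, -94, -148, -68, -144, 198]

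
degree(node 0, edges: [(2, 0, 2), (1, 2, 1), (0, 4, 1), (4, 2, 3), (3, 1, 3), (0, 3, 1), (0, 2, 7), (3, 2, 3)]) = incident: (2,0), (0,4), (0,3), (0,2)
= 4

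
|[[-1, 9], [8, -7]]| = -65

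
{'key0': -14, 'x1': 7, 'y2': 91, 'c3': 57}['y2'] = 91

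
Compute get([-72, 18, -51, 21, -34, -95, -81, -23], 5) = -95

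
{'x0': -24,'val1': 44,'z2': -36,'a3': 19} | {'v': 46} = {'x0': -24, 'val1': 44, 'z2': -36, 'a3': 19, 'v': 46}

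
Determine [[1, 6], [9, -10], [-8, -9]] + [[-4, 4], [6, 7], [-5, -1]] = [[-3, 10], [15, -3], [-13, -10]]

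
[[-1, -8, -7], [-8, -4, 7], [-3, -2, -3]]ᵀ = [[-1, -8, -3], [-8, -4, -2], [-7, 7, -3]]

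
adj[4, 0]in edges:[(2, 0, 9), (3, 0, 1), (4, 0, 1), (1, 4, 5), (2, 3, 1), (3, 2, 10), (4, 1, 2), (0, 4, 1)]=1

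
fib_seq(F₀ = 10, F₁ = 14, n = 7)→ F_2 = F_1 + F_0 = 24
F_3 = F_2 + F_1 = 38
F_4 = F_3 + F_2 = 62
...
= [10, 14, 24, 38, 62, 100, 162]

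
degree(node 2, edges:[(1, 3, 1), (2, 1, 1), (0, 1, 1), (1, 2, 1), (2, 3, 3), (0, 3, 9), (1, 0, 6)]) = 3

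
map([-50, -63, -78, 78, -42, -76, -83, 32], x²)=[2500, 3969, 6084, 6084, 1764, 5776, 6889, 1024]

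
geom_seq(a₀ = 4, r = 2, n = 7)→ a_0 = 4*2^0 = 4
a_1 = 4*2^1 = 8
a_2 = 4*2^2 = 16
...
= [4, 8, 16, 32, 64, 128, 256]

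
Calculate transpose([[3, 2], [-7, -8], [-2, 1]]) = [[3, -7, -2], [2, -8, 1]]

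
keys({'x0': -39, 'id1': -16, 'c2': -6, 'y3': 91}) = ['x0', 'id1', 'c2', 'y3']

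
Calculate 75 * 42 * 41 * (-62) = -8007300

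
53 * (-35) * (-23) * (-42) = -1791930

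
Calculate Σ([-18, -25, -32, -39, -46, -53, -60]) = (-18) + (-25) + (-32) + (-39) + (-46) + (-53) + (-60)
= -273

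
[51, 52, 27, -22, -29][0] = 51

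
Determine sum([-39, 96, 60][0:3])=slice → [-39, 96, 60]
(-39) + 96 + 60
= 117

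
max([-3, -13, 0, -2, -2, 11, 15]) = 15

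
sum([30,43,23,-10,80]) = 166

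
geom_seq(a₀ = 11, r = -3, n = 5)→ [11, -33, 99, -297, 891]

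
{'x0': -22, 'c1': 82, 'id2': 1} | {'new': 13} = {'x0': -22, 'c1': 82, 'id2': 1, 'new': 13}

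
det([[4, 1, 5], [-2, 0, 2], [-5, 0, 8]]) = 6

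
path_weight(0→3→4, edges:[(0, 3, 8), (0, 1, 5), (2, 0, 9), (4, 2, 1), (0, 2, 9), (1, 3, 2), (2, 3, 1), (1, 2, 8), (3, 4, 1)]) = w(0→3)=8 + w(3→4)=1
= 9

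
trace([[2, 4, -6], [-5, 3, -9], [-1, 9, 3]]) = diagonal: 2 + 3 + 3
= 8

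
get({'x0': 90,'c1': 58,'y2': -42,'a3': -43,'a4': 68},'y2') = -42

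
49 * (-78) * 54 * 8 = -1651104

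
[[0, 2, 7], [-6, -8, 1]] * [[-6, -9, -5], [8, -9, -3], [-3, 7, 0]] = [[-5, 31, -6], [-31, 133, 54]]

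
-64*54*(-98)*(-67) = -22692096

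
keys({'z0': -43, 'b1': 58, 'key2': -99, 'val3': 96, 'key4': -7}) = ['z0', 'b1', 'key2', 'val3', 'key4']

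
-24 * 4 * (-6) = 576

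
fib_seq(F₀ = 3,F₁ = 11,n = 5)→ F_2 = F_1 + F_0 = 14
F_3 = F_2 + F_1 = 25
F_4 = F_3 + F_2 = 39
= [3, 11, 14, 25, 39]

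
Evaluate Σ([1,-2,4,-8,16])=1 + -2 + 4 + -8 + 16
= 11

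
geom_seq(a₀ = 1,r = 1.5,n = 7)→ a_0 = 1*1.5^0 = 1.0
a_1 = 1*1.5^1 = 1.5
a_2 = 1*1.5^2 = 2.25
...
= [1.0, 1.5, 2.25, 3.375, 5.0625, 7.59375, 11.390625]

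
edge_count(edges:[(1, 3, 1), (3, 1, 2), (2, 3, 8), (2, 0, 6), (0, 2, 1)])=5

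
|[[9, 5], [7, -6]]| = -89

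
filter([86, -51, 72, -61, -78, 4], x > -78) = [86, -51, 72, -61, 4]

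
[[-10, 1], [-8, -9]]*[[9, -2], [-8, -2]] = [[-98, 18], [0, 34]]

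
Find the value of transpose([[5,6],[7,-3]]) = [[5, 7], [6, -3]]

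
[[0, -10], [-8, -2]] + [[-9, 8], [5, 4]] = [[-9, -2], [-3, 2]]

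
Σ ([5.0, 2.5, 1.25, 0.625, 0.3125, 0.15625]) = 9.84375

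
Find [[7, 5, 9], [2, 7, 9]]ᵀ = [[7, 2], [5, 7], [9, 9]]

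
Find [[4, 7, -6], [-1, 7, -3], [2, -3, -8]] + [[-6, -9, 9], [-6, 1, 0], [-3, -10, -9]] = [[-2, -2, 3], [-7, 8, -3], [-1, -13, -17]]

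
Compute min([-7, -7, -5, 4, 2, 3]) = -7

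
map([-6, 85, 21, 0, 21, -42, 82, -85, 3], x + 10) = -6+10=4, 85+10=95, 21+10=31, 0+10=10, 21+10=31, -42+10=-32, 82+10=92, -85+10=-75, 3+10=13
= [4, 95, 31, 10, 31, -32, 92, -75, 13]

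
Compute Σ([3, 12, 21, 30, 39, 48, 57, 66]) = 3 + 12 + 21 + 30 + 39 + 48 + 57 + 66
= 276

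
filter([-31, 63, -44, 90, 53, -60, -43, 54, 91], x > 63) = [90, 91]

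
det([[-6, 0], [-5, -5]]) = 30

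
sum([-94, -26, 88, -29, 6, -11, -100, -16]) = -182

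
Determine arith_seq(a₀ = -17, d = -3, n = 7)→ a_0 = -17 + 0*-3 = -17
a_1 = -17 + 1*-3 = -20
a_2 = -17 + 2*-3 = -23
...
= [-17, -20, -23, -26, -29, -32, -35]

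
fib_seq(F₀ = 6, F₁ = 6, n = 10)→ [6, 6, 12, 18, 30, 48, 78, 126, 204, 330]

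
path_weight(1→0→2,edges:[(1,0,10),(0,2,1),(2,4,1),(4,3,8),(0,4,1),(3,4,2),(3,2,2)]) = 11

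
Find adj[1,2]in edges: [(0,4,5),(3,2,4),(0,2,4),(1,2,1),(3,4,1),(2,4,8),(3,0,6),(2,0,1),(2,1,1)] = 1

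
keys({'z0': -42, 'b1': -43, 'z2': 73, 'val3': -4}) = ['z0', 'b1', 'z2', 'val3']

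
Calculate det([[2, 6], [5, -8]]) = -46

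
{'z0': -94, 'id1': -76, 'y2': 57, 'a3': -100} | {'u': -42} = {'z0': -94, 'id1': -76, 'y2': 57, 'a3': -100, 'u': -42}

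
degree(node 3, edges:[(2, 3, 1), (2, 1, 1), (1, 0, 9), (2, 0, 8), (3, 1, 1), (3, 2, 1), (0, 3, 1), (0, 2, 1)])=4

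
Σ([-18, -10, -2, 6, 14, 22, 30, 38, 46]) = (-18) + (-10) + (-2) + 6 + 14 + 22 + 30 + 38 + 46
= 126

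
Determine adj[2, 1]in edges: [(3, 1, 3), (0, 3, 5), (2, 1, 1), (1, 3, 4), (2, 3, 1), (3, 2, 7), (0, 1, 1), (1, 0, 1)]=1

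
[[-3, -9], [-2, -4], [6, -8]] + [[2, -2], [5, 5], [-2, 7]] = [[-1, -11], [3, 1], [4, -1]]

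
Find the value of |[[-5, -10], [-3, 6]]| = -60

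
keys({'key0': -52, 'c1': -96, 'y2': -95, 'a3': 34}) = ['key0', 'c1', 'y2', 'a3']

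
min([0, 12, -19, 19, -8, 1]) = -19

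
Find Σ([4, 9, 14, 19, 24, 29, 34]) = 133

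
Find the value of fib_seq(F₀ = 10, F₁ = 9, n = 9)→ F_2 = F_1 + F_0 = 19
F_3 = F_2 + F_1 = 28
F_4 = F_3 + F_2 = 47
...
= [10, 9, 19, 28, 47, 75, 122, 197, 319]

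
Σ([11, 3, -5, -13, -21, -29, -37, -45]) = -136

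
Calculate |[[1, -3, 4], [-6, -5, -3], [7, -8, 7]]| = (1)*(1)*det([[-5, -3], [-8, 7]]) + (-1)*(-3)*det([[-6, -3], [7, 7]]) + (1)*(4)*det([[-6, -5], [7, -8]])
= -59 + -63 + 332
= 210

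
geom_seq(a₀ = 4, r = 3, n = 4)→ a_0 = 4*3^0 = 4
a_1 = 4*3^1 = 12
a_2 = 4*3^2 = 36
...
= [4, 12, 36, 108]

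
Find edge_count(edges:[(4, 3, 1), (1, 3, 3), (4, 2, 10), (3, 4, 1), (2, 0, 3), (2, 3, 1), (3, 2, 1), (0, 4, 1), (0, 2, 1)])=9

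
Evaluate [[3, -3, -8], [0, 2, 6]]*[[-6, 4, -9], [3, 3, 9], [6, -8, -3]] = C[0][0] = (3)*(-6) + (-3)*(3) + (-8)*(6) = -75
C[0][1] = (3)*(4) + (-3)*(3) + (-8)*(-8) = 67
C[0][2] = (3)*(-9) + (-3)*(9) + (-8)*(-3) = -30
C[1][0] = (0)*(-6) + (2)*(3) + (6)*(6) = 42
C[1][1] = (0)*(4) + (2)*(3) + (6)*(-8) = -42
C[1][2] = (0)*(-9) + (2)*(9) + (6)*(-3) = 0
= [[-75, 67, -30], [42, -42, 0]]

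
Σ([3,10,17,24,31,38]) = 3 + 10 + 17 + 24 + 31 + 38
= 123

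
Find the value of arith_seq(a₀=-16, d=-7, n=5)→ [-16, -23, -30, -37, -44]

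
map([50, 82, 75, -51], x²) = (50)²=2500, (82)²=6724, (75)²=5625, (-51)²=2601
= [2500, 6724, 5625, 2601]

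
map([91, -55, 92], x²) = (91)²=8281, (-55)²=3025, (92)²=8464
= [8281, 3025, 8464]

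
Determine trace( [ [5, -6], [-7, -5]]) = 0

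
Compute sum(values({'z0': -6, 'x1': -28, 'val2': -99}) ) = -133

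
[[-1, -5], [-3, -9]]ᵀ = [[-1, -3], [-5, -9]]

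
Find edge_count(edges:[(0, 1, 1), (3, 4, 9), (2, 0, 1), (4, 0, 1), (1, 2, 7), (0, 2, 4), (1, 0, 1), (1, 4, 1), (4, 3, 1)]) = 9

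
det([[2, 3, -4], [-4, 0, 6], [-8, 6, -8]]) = -216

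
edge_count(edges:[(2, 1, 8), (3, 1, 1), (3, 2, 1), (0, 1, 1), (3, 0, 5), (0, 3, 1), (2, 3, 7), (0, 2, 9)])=8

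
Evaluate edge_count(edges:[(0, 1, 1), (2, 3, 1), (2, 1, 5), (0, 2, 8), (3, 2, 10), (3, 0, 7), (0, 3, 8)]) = 7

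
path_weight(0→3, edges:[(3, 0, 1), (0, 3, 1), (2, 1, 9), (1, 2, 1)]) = w(0→3)=1
= 1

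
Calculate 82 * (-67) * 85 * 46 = -21481540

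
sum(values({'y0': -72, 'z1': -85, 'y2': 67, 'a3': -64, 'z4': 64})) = -90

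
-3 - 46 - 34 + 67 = -16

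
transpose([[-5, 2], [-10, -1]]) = [[-5, -10], [2, -1]]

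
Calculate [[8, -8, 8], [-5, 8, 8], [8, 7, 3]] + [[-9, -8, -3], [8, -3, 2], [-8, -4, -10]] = [[-1, -16, 5], [3, 5, 10], [0, 3, -7]]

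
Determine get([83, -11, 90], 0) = 83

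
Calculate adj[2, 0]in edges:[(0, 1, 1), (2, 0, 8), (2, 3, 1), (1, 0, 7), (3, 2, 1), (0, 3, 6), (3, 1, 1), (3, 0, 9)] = 8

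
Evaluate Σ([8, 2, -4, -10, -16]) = -20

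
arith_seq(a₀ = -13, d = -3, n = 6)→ [-13, -16, -19, -22, -25, -28]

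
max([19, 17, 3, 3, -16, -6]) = 19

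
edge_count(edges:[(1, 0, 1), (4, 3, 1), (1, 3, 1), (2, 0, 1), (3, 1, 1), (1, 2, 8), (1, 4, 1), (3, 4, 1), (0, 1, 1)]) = 9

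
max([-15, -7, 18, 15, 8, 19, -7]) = 19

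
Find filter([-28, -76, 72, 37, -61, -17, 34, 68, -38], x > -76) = keep x where x > -76: -28✓, -76✗, 72✓, 37✓, -61✓, -17✓, 34✓, 68✓, -38✓
= [-28, 72, 37, -61, -17, 34, 68, -38]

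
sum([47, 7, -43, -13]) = -2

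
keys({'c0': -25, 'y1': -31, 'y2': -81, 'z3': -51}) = ['c0', 'y1', 'y2', 'z3']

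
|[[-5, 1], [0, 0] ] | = 0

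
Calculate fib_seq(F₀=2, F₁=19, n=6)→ [2, 19, 21, 40, 61, 101]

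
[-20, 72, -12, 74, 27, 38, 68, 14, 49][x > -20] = keep x where x > -20: -20✗, 72✓, -12✓, 74✓, 27✓, 38✓, 68✓, 14✓, 49✓
= [72, -12, 74, 27, 38, 68, 14, 49]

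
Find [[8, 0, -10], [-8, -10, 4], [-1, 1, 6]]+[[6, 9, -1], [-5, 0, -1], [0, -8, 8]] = [[14, 9, -11], [-13, -10, 3], [-1, -7, 14]]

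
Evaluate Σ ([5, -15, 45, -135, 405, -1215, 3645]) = 2735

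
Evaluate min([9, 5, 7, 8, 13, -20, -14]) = -20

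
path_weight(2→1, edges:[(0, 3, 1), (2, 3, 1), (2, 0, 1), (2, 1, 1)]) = 1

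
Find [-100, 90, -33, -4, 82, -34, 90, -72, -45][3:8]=[-4, 82, -34, 90, -72]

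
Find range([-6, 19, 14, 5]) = 25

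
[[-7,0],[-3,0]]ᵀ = [[-7, -3], [0, 0]]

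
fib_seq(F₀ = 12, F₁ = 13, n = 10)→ [12, 13, 25, 38, 63, 101, 164, 265, 429, 694]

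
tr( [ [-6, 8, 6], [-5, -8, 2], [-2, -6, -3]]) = diagonal: (-6) + (-8) + (-3)
= -17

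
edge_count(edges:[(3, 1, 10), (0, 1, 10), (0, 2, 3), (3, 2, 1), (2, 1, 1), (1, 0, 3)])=6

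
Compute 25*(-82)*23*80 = -3772000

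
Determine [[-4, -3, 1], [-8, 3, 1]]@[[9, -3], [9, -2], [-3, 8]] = [[-66, 26], [-48, 26]]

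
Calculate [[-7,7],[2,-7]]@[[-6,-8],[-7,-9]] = [[-7, -7], [37, 47]]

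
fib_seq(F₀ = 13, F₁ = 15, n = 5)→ F_2 = F_1 + F_0 = 28
F_3 = F_2 + F_1 = 43
F_4 = F_3 + F_2 = 71
= [13, 15, 28, 43, 71]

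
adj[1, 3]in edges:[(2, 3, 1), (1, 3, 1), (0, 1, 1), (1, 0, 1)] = 1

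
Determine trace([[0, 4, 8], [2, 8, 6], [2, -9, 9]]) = 17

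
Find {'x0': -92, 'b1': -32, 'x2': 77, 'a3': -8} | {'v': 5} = {'x0': -92, 'b1': -32, 'x2': 77, 'a3': -8, 'v': 5}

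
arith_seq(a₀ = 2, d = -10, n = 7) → [2, -8, -18, -28, -38, -48, -58]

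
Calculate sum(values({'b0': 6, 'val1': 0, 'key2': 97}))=103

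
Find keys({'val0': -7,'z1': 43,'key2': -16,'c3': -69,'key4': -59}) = ['val0', 'z1', 'key2', 'c3', 'key4']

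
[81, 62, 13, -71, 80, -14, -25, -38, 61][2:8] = [13, -71, 80, -14, -25, -38]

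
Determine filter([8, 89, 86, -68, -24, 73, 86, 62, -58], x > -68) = [8, 89, 86, -24, 73, 86, 62, -58]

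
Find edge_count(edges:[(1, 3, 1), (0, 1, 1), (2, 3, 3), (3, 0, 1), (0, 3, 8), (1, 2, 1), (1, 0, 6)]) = 7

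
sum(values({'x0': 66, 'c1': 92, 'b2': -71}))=87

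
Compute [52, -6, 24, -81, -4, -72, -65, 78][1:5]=[-6, 24, -81, -4]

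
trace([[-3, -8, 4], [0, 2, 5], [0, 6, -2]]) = diagonal: (-3) + 2 + (-2)
= -3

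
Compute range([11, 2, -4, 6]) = 15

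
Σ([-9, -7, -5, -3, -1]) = (-9) + (-7) + (-5) + (-3) + (-1)
= -25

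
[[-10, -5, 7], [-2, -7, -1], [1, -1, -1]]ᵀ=[[-10, -2, 1], [-5, -7, -1], [7, -1, -1]]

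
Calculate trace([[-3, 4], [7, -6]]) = diagonal: (-3) + (-6)
= -9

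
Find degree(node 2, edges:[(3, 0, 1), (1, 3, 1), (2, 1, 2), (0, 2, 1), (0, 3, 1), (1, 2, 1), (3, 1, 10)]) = incident: (2,1), (0,2), (1,2)
= 3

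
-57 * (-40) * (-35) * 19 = -1516200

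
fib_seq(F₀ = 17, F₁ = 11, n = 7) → [17, 11, 28, 39, 67, 106, 173]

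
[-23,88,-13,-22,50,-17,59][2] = -13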